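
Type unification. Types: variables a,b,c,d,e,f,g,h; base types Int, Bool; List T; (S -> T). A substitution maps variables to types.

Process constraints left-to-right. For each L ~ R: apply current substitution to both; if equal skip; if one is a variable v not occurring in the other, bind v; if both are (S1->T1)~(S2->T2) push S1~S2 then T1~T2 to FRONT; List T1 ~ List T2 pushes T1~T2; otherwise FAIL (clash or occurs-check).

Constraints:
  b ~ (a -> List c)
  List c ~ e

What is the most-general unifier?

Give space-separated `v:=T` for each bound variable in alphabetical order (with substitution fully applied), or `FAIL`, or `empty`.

step 1: unify b ~ (a -> List c)  [subst: {-} | 1 pending]
  bind b := (a -> List c)
step 2: unify List c ~ e  [subst: {b:=(a -> List c)} | 0 pending]
  bind e := List c

Answer: b:=(a -> List c) e:=List c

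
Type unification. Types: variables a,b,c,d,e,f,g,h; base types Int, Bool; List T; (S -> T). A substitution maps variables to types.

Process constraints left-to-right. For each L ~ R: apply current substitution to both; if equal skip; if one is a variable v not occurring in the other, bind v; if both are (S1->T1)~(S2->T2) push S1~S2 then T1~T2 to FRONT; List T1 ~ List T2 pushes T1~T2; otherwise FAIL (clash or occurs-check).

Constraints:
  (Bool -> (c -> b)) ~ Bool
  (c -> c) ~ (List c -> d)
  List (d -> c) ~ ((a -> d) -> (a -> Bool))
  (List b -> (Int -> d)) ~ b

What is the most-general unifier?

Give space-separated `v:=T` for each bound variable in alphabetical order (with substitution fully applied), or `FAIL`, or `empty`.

Answer: FAIL

Derivation:
step 1: unify (Bool -> (c -> b)) ~ Bool  [subst: {-} | 3 pending]
  clash: (Bool -> (c -> b)) vs Bool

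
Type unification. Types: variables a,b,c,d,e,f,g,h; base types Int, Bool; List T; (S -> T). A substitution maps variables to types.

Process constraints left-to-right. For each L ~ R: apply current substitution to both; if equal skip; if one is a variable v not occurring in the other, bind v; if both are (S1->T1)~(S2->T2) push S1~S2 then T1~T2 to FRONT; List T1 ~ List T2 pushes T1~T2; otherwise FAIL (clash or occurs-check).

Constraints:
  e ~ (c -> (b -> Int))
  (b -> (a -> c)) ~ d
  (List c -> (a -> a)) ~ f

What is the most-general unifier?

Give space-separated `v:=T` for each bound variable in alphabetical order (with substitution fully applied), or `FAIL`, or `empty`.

Answer: d:=(b -> (a -> c)) e:=(c -> (b -> Int)) f:=(List c -> (a -> a))

Derivation:
step 1: unify e ~ (c -> (b -> Int))  [subst: {-} | 2 pending]
  bind e := (c -> (b -> Int))
step 2: unify (b -> (a -> c)) ~ d  [subst: {e:=(c -> (b -> Int))} | 1 pending]
  bind d := (b -> (a -> c))
step 3: unify (List c -> (a -> a)) ~ f  [subst: {e:=(c -> (b -> Int)), d:=(b -> (a -> c))} | 0 pending]
  bind f := (List c -> (a -> a))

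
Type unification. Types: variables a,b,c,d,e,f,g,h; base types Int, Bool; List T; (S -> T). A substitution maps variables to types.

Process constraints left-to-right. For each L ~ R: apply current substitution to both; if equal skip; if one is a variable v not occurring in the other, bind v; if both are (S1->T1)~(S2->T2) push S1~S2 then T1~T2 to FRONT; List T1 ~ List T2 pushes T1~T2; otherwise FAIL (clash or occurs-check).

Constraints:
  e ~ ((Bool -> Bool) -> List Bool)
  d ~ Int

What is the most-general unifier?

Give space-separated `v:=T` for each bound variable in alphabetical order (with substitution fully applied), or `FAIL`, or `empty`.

step 1: unify e ~ ((Bool -> Bool) -> List Bool)  [subst: {-} | 1 pending]
  bind e := ((Bool -> Bool) -> List Bool)
step 2: unify d ~ Int  [subst: {e:=((Bool -> Bool) -> List Bool)} | 0 pending]
  bind d := Int

Answer: d:=Int e:=((Bool -> Bool) -> List Bool)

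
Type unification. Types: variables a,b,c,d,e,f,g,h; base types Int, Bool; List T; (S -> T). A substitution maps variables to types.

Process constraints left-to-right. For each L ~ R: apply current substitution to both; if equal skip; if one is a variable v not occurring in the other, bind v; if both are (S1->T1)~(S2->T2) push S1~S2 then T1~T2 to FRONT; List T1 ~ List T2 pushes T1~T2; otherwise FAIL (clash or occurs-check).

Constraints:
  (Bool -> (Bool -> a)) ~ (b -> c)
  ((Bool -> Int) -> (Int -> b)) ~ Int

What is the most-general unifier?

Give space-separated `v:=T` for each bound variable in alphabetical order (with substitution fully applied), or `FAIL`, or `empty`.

Answer: FAIL

Derivation:
step 1: unify (Bool -> (Bool -> a)) ~ (b -> c)  [subst: {-} | 1 pending]
  -> decompose arrow: push Bool~b, (Bool -> a)~c
step 2: unify Bool ~ b  [subst: {-} | 2 pending]
  bind b := Bool
step 3: unify (Bool -> a) ~ c  [subst: {b:=Bool} | 1 pending]
  bind c := (Bool -> a)
step 4: unify ((Bool -> Int) -> (Int -> Bool)) ~ Int  [subst: {b:=Bool, c:=(Bool -> a)} | 0 pending]
  clash: ((Bool -> Int) -> (Int -> Bool)) vs Int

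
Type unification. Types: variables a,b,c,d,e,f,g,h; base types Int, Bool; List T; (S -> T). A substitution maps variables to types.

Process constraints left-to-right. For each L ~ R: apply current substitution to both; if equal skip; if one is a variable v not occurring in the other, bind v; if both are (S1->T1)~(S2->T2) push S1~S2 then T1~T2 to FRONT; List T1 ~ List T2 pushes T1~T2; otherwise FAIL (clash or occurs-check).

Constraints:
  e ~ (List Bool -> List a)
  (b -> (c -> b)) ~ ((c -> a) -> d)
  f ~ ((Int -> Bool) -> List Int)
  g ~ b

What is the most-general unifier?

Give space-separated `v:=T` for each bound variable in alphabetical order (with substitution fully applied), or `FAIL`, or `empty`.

Answer: b:=(c -> a) d:=(c -> (c -> a)) e:=(List Bool -> List a) f:=((Int -> Bool) -> List Int) g:=(c -> a)

Derivation:
step 1: unify e ~ (List Bool -> List a)  [subst: {-} | 3 pending]
  bind e := (List Bool -> List a)
step 2: unify (b -> (c -> b)) ~ ((c -> a) -> d)  [subst: {e:=(List Bool -> List a)} | 2 pending]
  -> decompose arrow: push b~(c -> a), (c -> b)~d
step 3: unify b ~ (c -> a)  [subst: {e:=(List Bool -> List a)} | 3 pending]
  bind b := (c -> a)
step 4: unify (c -> (c -> a)) ~ d  [subst: {e:=(List Bool -> List a), b:=(c -> a)} | 2 pending]
  bind d := (c -> (c -> a))
step 5: unify f ~ ((Int -> Bool) -> List Int)  [subst: {e:=(List Bool -> List a), b:=(c -> a), d:=(c -> (c -> a))} | 1 pending]
  bind f := ((Int -> Bool) -> List Int)
step 6: unify g ~ (c -> a)  [subst: {e:=(List Bool -> List a), b:=(c -> a), d:=(c -> (c -> a)), f:=((Int -> Bool) -> List Int)} | 0 pending]
  bind g := (c -> a)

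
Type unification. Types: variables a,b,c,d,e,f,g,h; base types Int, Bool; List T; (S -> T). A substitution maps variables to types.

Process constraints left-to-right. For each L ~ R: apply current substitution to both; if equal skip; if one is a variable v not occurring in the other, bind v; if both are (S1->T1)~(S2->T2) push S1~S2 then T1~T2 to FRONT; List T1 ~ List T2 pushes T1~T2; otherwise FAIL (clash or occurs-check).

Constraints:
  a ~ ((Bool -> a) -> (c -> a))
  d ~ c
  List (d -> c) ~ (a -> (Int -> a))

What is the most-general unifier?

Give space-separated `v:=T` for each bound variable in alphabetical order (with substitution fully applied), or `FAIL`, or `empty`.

step 1: unify a ~ ((Bool -> a) -> (c -> a))  [subst: {-} | 2 pending]
  occurs-check fail: a in ((Bool -> a) -> (c -> a))

Answer: FAIL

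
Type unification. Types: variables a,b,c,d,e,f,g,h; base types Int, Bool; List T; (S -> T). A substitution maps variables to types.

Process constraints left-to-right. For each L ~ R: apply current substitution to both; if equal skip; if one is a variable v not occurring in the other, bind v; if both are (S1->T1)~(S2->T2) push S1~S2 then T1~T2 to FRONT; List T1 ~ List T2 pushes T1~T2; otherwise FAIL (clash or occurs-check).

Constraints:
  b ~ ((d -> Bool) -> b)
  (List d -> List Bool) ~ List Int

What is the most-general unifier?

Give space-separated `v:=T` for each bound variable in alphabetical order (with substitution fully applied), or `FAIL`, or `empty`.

Answer: FAIL

Derivation:
step 1: unify b ~ ((d -> Bool) -> b)  [subst: {-} | 1 pending]
  occurs-check fail: b in ((d -> Bool) -> b)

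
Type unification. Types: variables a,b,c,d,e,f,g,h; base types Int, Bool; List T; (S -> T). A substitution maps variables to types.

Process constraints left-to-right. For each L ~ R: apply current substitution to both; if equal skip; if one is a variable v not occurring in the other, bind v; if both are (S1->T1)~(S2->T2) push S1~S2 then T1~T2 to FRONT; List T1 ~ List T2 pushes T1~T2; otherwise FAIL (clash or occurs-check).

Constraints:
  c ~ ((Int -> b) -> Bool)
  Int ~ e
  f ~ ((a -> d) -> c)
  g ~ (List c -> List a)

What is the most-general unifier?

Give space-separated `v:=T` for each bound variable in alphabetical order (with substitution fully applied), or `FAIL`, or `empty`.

Answer: c:=((Int -> b) -> Bool) e:=Int f:=((a -> d) -> ((Int -> b) -> Bool)) g:=(List ((Int -> b) -> Bool) -> List a)

Derivation:
step 1: unify c ~ ((Int -> b) -> Bool)  [subst: {-} | 3 pending]
  bind c := ((Int -> b) -> Bool)
step 2: unify Int ~ e  [subst: {c:=((Int -> b) -> Bool)} | 2 pending]
  bind e := Int
step 3: unify f ~ ((a -> d) -> ((Int -> b) -> Bool))  [subst: {c:=((Int -> b) -> Bool), e:=Int} | 1 pending]
  bind f := ((a -> d) -> ((Int -> b) -> Bool))
step 4: unify g ~ (List ((Int -> b) -> Bool) -> List a)  [subst: {c:=((Int -> b) -> Bool), e:=Int, f:=((a -> d) -> ((Int -> b) -> Bool))} | 0 pending]
  bind g := (List ((Int -> b) -> Bool) -> List a)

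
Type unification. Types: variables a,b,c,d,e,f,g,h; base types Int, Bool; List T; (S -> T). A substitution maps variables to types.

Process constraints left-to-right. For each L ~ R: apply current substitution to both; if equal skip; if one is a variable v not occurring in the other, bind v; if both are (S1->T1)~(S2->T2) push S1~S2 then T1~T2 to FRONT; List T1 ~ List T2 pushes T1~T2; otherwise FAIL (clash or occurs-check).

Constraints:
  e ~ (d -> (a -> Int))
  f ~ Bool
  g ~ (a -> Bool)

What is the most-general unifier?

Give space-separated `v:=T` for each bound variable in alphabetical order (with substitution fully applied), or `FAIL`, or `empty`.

step 1: unify e ~ (d -> (a -> Int))  [subst: {-} | 2 pending]
  bind e := (d -> (a -> Int))
step 2: unify f ~ Bool  [subst: {e:=(d -> (a -> Int))} | 1 pending]
  bind f := Bool
step 3: unify g ~ (a -> Bool)  [subst: {e:=(d -> (a -> Int)), f:=Bool} | 0 pending]
  bind g := (a -> Bool)

Answer: e:=(d -> (a -> Int)) f:=Bool g:=(a -> Bool)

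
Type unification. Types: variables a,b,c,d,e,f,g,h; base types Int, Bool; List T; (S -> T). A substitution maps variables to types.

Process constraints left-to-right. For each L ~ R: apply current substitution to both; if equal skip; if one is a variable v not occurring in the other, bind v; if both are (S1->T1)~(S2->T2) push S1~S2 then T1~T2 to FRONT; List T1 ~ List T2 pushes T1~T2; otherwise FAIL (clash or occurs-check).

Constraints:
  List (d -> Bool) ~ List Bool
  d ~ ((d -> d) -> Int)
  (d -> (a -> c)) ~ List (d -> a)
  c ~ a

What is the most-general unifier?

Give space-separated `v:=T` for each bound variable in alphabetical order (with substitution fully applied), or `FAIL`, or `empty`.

Answer: FAIL

Derivation:
step 1: unify List (d -> Bool) ~ List Bool  [subst: {-} | 3 pending]
  -> decompose List: push (d -> Bool)~Bool
step 2: unify (d -> Bool) ~ Bool  [subst: {-} | 3 pending]
  clash: (d -> Bool) vs Bool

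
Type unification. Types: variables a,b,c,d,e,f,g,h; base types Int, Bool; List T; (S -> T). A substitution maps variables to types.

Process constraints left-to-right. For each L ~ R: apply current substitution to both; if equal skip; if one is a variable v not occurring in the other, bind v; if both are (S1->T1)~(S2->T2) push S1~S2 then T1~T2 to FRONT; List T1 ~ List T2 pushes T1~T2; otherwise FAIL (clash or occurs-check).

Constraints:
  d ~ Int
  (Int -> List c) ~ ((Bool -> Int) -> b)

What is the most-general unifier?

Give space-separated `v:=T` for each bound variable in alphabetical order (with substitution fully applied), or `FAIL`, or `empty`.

step 1: unify d ~ Int  [subst: {-} | 1 pending]
  bind d := Int
step 2: unify (Int -> List c) ~ ((Bool -> Int) -> b)  [subst: {d:=Int} | 0 pending]
  -> decompose arrow: push Int~(Bool -> Int), List c~b
step 3: unify Int ~ (Bool -> Int)  [subst: {d:=Int} | 1 pending]
  clash: Int vs (Bool -> Int)

Answer: FAIL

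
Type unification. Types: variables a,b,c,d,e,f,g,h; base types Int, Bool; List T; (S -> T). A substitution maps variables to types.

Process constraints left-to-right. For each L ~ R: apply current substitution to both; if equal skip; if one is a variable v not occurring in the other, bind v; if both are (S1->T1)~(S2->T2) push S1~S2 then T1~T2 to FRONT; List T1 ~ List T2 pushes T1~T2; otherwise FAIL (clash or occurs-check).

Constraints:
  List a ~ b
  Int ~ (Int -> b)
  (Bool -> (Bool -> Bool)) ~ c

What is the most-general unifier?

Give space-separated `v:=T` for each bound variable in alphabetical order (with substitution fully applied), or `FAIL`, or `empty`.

Answer: FAIL

Derivation:
step 1: unify List a ~ b  [subst: {-} | 2 pending]
  bind b := List a
step 2: unify Int ~ (Int -> List a)  [subst: {b:=List a} | 1 pending]
  clash: Int vs (Int -> List a)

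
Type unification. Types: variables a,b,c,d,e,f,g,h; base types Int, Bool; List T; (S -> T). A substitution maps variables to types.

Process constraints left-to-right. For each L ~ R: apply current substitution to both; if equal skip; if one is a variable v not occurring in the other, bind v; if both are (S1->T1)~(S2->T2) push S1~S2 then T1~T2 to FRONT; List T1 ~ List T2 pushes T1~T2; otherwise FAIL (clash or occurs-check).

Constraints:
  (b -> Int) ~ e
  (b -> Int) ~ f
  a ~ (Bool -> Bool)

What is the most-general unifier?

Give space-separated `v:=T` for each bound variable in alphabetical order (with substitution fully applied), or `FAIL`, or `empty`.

Answer: a:=(Bool -> Bool) e:=(b -> Int) f:=(b -> Int)

Derivation:
step 1: unify (b -> Int) ~ e  [subst: {-} | 2 pending]
  bind e := (b -> Int)
step 2: unify (b -> Int) ~ f  [subst: {e:=(b -> Int)} | 1 pending]
  bind f := (b -> Int)
step 3: unify a ~ (Bool -> Bool)  [subst: {e:=(b -> Int), f:=(b -> Int)} | 0 pending]
  bind a := (Bool -> Bool)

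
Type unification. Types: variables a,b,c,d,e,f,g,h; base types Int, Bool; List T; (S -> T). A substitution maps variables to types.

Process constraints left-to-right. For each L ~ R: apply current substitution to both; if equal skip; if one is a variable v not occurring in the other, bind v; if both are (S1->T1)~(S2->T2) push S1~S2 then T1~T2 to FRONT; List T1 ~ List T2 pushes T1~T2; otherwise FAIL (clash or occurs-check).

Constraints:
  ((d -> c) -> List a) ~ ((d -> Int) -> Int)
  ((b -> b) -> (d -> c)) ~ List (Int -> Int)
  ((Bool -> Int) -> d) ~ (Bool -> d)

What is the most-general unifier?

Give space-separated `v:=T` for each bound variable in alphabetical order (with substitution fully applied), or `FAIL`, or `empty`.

step 1: unify ((d -> c) -> List a) ~ ((d -> Int) -> Int)  [subst: {-} | 2 pending]
  -> decompose arrow: push (d -> c)~(d -> Int), List a~Int
step 2: unify (d -> c) ~ (d -> Int)  [subst: {-} | 3 pending]
  -> decompose arrow: push d~d, c~Int
step 3: unify d ~ d  [subst: {-} | 4 pending]
  -> identical, skip
step 4: unify c ~ Int  [subst: {-} | 3 pending]
  bind c := Int
step 5: unify List a ~ Int  [subst: {c:=Int} | 2 pending]
  clash: List a vs Int

Answer: FAIL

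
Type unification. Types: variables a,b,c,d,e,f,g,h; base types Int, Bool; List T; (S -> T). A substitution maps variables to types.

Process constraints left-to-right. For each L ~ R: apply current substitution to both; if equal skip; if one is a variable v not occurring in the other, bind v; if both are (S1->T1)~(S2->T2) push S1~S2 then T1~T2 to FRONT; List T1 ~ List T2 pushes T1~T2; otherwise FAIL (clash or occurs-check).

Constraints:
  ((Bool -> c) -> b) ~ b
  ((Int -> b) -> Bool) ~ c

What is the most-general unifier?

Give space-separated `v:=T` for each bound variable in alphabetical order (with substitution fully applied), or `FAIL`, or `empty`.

Answer: FAIL

Derivation:
step 1: unify ((Bool -> c) -> b) ~ b  [subst: {-} | 1 pending]
  occurs-check fail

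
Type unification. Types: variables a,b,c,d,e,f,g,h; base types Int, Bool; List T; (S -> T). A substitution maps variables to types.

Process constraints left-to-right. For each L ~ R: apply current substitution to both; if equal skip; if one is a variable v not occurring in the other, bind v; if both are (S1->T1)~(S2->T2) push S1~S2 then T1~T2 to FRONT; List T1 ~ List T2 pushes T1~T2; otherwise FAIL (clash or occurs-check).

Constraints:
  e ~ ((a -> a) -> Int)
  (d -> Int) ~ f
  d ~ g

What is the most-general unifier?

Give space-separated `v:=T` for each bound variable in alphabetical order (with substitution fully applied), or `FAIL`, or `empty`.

step 1: unify e ~ ((a -> a) -> Int)  [subst: {-} | 2 pending]
  bind e := ((a -> a) -> Int)
step 2: unify (d -> Int) ~ f  [subst: {e:=((a -> a) -> Int)} | 1 pending]
  bind f := (d -> Int)
step 3: unify d ~ g  [subst: {e:=((a -> a) -> Int), f:=(d -> Int)} | 0 pending]
  bind d := g

Answer: d:=g e:=((a -> a) -> Int) f:=(g -> Int)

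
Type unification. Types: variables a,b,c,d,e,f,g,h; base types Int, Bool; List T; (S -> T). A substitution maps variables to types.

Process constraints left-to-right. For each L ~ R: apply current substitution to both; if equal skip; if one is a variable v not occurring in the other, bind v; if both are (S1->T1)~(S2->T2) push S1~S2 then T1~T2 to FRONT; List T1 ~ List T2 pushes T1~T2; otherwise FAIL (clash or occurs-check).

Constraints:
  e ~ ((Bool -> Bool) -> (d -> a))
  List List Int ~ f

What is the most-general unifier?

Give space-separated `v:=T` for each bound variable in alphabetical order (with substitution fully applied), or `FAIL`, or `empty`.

Answer: e:=((Bool -> Bool) -> (d -> a)) f:=List List Int

Derivation:
step 1: unify e ~ ((Bool -> Bool) -> (d -> a))  [subst: {-} | 1 pending]
  bind e := ((Bool -> Bool) -> (d -> a))
step 2: unify List List Int ~ f  [subst: {e:=((Bool -> Bool) -> (d -> a))} | 0 pending]
  bind f := List List Int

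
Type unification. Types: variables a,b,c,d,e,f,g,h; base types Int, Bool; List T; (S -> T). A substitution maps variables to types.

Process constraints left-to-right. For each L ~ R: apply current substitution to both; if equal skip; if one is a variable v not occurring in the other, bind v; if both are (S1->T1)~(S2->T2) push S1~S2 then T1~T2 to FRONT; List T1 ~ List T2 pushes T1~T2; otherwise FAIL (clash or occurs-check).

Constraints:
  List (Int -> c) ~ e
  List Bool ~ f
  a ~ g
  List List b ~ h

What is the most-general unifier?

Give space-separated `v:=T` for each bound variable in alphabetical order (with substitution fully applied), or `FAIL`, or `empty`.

step 1: unify List (Int -> c) ~ e  [subst: {-} | 3 pending]
  bind e := List (Int -> c)
step 2: unify List Bool ~ f  [subst: {e:=List (Int -> c)} | 2 pending]
  bind f := List Bool
step 3: unify a ~ g  [subst: {e:=List (Int -> c), f:=List Bool} | 1 pending]
  bind a := g
step 4: unify List List b ~ h  [subst: {e:=List (Int -> c), f:=List Bool, a:=g} | 0 pending]
  bind h := List List b

Answer: a:=g e:=List (Int -> c) f:=List Bool h:=List List b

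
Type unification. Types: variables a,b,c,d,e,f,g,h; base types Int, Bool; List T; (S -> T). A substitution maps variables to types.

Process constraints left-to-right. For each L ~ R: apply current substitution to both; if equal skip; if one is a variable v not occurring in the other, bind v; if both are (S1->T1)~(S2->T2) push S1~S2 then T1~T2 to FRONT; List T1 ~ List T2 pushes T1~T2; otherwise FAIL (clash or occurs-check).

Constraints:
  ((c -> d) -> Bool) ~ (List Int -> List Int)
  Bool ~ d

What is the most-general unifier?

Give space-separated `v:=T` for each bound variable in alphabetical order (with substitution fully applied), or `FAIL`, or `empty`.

step 1: unify ((c -> d) -> Bool) ~ (List Int -> List Int)  [subst: {-} | 1 pending]
  -> decompose arrow: push (c -> d)~List Int, Bool~List Int
step 2: unify (c -> d) ~ List Int  [subst: {-} | 2 pending]
  clash: (c -> d) vs List Int

Answer: FAIL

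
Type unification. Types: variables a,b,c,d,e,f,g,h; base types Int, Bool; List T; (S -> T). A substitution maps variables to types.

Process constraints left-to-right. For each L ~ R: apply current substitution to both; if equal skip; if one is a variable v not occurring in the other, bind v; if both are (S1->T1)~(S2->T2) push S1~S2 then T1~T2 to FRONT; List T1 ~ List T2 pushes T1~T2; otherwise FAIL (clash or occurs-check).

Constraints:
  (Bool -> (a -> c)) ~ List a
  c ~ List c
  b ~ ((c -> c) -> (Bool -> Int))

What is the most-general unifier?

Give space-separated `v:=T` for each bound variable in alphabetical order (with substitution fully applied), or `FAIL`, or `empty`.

step 1: unify (Bool -> (a -> c)) ~ List a  [subst: {-} | 2 pending]
  clash: (Bool -> (a -> c)) vs List a

Answer: FAIL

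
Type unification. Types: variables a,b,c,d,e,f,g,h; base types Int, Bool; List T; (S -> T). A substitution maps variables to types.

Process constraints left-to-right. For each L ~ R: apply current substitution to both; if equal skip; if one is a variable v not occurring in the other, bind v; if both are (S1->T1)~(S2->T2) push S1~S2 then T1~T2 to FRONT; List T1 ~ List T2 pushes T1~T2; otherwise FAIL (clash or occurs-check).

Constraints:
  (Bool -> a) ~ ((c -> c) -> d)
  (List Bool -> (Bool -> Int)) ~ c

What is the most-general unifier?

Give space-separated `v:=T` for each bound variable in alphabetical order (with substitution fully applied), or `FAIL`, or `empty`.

step 1: unify (Bool -> a) ~ ((c -> c) -> d)  [subst: {-} | 1 pending]
  -> decompose arrow: push Bool~(c -> c), a~d
step 2: unify Bool ~ (c -> c)  [subst: {-} | 2 pending]
  clash: Bool vs (c -> c)

Answer: FAIL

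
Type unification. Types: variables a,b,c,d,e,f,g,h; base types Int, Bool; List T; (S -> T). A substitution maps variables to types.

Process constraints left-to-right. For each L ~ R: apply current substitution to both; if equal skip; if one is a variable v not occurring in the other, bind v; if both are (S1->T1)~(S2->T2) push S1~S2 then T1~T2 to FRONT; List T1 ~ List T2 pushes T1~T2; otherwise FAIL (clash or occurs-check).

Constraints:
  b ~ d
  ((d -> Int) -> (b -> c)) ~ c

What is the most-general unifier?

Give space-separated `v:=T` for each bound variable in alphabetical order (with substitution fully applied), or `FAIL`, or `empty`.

Answer: FAIL

Derivation:
step 1: unify b ~ d  [subst: {-} | 1 pending]
  bind b := d
step 2: unify ((d -> Int) -> (d -> c)) ~ c  [subst: {b:=d} | 0 pending]
  occurs-check fail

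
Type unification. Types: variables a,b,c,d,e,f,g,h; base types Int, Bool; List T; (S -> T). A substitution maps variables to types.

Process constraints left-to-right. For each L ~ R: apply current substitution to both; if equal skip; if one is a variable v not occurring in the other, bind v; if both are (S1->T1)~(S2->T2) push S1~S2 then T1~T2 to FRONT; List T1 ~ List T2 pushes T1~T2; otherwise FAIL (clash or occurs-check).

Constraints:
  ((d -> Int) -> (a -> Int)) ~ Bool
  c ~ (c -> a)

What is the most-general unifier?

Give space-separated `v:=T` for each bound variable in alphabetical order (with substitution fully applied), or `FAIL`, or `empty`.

Answer: FAIL

Derivation:
step 1: unify ((d -> Int) -> (a -> Int)) ~ Bool  [subst: {-} | 1 pending]
  clash: ((d -> Int) -> (a -> Int)) vs Bool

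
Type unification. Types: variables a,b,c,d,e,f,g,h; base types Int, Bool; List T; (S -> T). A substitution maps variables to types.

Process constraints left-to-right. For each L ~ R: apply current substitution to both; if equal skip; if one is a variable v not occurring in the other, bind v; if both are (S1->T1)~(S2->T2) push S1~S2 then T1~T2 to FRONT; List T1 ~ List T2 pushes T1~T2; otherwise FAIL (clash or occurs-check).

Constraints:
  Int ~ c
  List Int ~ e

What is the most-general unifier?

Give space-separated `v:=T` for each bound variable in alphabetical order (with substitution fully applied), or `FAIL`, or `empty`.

step 1: unify Int ~ c  [subst: {-} | 1 pending]
  bind c := Int
step 2: unify List Int ~ e  [subst: {c:=Int} | 0 pending]
  bind e := List Int

Answer: c:=Int e:=List Int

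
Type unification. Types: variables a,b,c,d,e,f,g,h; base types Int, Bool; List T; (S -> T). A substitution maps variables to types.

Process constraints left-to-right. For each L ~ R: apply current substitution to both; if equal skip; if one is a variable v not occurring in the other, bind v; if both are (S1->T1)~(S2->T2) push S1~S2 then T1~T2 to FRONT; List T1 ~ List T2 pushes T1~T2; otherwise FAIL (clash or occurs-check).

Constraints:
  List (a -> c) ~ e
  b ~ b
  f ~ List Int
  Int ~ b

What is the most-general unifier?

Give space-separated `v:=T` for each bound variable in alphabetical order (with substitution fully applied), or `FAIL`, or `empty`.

step 1: unify List (a -> c) ~ e  [subst: {-} | 3 pending]
  bind e := List (a -> c)
step 2: unify b ~ b  [subst: {e:=List (a -> c)} | 2 pending]
  -> identical, skip
step 3: unify f ~ List Int  [subst: {e:=List (a -> c)} | 1 pending]
  bind f := List Int
step 4: unify Int ~ b  [subst: {e:=List (a -> c), f:=List Int} | 0 pending]
  bind b := Int

Answer: b:=Int e:=List (a -> c) f:=List Int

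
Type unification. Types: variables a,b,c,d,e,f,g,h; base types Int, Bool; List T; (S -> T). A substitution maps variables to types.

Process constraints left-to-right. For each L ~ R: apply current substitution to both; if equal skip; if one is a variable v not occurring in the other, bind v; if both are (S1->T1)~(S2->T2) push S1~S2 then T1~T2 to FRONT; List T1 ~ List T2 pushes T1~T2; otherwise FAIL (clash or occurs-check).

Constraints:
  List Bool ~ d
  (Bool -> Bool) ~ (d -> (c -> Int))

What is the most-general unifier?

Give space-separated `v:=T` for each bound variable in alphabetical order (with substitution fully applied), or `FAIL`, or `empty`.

step 1: unify List Bool ~ d  [subst: {-} | 1 pending]
  bind d := List Bool
step 2: unify (Bool -> Bool) ~ (List Bool -> (c -> Int))  [subst: {d:=List Bool} | 0 pending]
  -> decompose arrow: push Bool~List Bool, Bool~(c -> Int)
step 3: unify Bool ~ List Bool  [subst: {d:=List Bool} | 1 pending]
  clash: Bool vs List Bool

Answer: FAIL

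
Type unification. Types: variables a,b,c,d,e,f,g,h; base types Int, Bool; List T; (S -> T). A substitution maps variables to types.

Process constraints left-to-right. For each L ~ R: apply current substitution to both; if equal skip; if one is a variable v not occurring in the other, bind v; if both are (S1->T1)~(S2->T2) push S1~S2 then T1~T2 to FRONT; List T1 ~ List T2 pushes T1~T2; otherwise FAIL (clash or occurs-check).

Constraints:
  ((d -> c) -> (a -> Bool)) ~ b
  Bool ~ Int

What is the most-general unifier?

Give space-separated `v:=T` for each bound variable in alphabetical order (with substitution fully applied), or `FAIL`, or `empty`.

step 1: unify ((d -> c) -> (a -> Bool)) ~ b  [subst: {-} | 1 pending]
  bind b := ((d -> c) -> (a -> Bool))
step 2: unify Bool ~ Int  [subst: {b:=((d -> c) -> (a -> Bool))} | 0 pending]
  clash: Bool vs Int

Answer: FAIL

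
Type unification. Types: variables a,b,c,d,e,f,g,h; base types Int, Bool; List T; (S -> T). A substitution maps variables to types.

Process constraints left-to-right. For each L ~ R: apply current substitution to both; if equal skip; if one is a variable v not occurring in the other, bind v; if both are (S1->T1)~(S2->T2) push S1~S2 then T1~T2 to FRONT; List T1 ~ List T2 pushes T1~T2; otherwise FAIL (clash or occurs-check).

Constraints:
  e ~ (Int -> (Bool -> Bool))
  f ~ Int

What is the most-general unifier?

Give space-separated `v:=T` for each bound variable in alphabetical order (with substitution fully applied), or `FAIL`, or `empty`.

Answer: e:=(Int -> (Bool -> Bool)) f:=Int

Derivation:
step 1: unify e ~ (Int -> (Bool -> Bool))  [subst: {-} | 1 pending]
  bind e := (Int -> (Bool -> Bool))
step 2: unify f ~ Int  [subst: {e:=(Int -> (Bool -> Bool))} | 0 pending]
  bind f := Int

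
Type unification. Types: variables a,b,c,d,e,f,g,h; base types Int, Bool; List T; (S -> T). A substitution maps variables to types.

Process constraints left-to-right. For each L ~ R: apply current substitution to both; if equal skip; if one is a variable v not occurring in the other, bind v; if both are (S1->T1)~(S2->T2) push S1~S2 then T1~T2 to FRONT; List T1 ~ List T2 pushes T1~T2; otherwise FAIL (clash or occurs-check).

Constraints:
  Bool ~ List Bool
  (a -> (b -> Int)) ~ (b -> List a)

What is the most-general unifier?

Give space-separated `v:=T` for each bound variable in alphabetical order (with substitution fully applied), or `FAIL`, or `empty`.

Answer: FAIL

Derivation:
step 1: unify Bool ~ List Bool  [subst: {-} | 1 pending]
  clash: Bool vs List Bool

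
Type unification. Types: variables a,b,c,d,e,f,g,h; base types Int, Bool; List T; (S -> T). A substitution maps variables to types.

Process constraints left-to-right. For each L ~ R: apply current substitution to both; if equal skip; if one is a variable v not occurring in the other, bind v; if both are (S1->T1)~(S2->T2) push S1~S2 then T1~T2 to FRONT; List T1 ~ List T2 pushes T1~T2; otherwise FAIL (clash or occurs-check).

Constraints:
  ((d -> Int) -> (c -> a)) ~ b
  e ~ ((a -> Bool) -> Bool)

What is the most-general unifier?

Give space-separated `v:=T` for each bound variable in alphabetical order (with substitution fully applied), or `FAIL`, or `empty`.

Answer: b:=((d -> Int) -> (c -> a)) e:=((a -> Bool) -> Bool)

Derivation:
step 1: unify ((d -> Int) -> (c -> a)) ~ b  [subst: {-} | 1 pending]
  bind b := ((d -> Int) -> (c -> a))
step 2: unify e ~ ((a -> Bool) -> Bool)  [subst: {b:=((d -> Int) -> (c -> a))} | 0 pending]
  bind e := ((a -> Bool) -> Bool)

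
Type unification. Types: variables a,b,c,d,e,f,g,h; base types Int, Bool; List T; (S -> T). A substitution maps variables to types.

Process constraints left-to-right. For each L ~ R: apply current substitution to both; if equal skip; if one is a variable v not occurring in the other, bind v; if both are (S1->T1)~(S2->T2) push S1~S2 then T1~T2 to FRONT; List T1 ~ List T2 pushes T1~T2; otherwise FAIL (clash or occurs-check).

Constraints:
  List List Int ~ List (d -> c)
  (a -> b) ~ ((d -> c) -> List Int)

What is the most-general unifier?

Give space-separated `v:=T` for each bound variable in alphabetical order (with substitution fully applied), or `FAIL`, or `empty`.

Answer: FAIL

Derivation:
step 1: unify List List Int ~ List (d -> c)  [subst: {-} | 1 pending]
  -> decompose List: push List Int~(d -> c)
step 2: unify List Int ~ (d -> c)  [subst: {-} | 1 pending]
  clash: List Int vs (d -> c)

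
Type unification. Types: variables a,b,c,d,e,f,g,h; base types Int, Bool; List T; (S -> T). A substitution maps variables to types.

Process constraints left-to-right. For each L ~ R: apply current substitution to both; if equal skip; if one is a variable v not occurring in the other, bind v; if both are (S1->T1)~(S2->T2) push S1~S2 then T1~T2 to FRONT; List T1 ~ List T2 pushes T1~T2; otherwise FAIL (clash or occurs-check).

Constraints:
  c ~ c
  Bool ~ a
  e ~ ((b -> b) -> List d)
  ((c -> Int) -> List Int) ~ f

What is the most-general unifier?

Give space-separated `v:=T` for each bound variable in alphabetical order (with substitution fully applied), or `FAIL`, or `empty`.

Answer: a:=Bool e:=((b -> b) -> List d) f:=((c -> Int) -> List Int)

Derivation:
step 1: unify c ~ c  [subst: {-} | 3 pending]
  -> identical, skip
step 2: unify Bool ~ a  [subst: {-} | 2 pending]
  bind a := Bool
step 3: unify e ~ ((b -> b) -> List d)  [subst: {a:=Bool} | 1 pending]
  bind e := ((b -> b) -> List d)
step 4: unify ((c -> Int) -> List Int) ~ f  [subst: {a:=Bool, e:=((b -> b) -> List d)} | 0 pending]
  bind f := ((c -> Int) -> List Int)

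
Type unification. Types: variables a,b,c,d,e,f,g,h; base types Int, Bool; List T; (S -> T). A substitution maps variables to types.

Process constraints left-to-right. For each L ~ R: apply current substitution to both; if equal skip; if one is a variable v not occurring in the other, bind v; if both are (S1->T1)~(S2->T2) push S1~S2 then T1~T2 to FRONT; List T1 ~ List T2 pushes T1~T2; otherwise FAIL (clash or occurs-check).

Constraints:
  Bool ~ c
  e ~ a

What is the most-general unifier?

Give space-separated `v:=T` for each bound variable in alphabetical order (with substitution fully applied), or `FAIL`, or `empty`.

Answer: c:=Bool e:=a

Derivation:
step 1: unify Bool ~ c  [subst: {-} | 1 pending]
  bind c := Bool
step 2: unify e ~ a  [subst: {c:=Bool} | 0 pending]
  bind e := a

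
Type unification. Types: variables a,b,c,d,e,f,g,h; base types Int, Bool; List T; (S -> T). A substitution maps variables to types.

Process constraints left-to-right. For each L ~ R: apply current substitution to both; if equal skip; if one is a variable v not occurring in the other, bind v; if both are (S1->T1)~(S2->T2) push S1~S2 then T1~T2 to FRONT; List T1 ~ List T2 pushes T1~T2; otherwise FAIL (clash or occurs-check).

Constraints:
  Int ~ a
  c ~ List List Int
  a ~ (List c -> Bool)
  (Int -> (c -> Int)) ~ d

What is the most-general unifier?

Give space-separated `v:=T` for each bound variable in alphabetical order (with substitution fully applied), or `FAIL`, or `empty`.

step 1: unify Int ~ a  [subst: {-} | 3 pending]
  bind a := Int
step 2: unify c ~ List List Int  [subst: {a:=Int} | 2 pending]
  bind c := List List Int
step 3: unify Int ~ (List List List Int -> Bool)  [subst: {a:=Int, c:=List List Int} | 1 pending]
  clash: Int vs (List List List Int -> Bool)

Answer: FAIL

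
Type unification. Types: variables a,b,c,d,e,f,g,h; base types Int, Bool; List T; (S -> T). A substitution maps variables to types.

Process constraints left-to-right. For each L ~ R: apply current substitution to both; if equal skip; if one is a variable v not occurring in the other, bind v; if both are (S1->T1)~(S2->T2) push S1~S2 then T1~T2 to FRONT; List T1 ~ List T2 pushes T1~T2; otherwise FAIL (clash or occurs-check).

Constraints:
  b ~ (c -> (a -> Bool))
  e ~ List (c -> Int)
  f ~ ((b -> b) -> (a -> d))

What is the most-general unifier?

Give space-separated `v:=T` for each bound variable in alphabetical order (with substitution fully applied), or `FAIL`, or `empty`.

step 1: unify b ~ (c -> (a -> Bool))  [subst: {-} | 2 pending]
  bind b := (c -> (a -> Bool))
step 2: unify e ~ List (c -> Int)  [subst: {b:=(c -> (a -> Bool))} | 1 pending]
  bind e := List (c -> Int)
step 3: unify f ~ (((c -> (a -> Bool)) -> (c -> (a -> Bool))) -> (a -> d))  [subst: {b:=(c -> (a -> Bool)), e:=List (c -> Int)} | 0 pending]
  bind f := (((c -> (a -> Bool)) -> (c -> (a -> Bool))) -> (a -> d))

Answer: b:=(c -> (a -> Bool)) e:=List (c -> Int) f:=(((c -> (a -> Bool)) -> (c -> (a -> Bool))) -> (a -> d))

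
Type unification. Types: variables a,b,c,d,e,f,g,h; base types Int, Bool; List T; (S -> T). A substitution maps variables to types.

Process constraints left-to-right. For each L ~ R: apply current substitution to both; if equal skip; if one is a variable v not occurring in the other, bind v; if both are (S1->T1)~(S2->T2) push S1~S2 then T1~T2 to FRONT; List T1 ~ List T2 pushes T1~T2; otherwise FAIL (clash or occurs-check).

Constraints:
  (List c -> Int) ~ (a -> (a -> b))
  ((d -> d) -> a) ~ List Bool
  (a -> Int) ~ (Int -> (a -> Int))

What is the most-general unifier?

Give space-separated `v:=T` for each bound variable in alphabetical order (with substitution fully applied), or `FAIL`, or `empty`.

Answer: FAIL

Derivation:
step 1: unify (List c -> Int) ~ (a -> (a -> b))  [subst: {-} | 2 pending]
  -> decompose arrow: push List c~a, Int~(a -> b)
step 2: unify List c ~ a  [subst: {-} | 3 pending]
  bind a := List c
step 3: unify Int ~ (List c -> b)  [subst: {a:=List c} | 2 pending]
  clash: Int vs (List c -> b)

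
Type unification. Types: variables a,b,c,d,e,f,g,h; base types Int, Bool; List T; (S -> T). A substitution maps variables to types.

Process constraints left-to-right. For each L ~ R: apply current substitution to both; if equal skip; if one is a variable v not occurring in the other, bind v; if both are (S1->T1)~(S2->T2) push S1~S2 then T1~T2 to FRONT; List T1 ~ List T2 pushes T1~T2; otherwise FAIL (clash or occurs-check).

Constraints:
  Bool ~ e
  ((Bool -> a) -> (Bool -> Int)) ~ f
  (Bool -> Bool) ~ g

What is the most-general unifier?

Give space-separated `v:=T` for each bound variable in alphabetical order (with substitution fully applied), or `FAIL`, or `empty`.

Answer: e:=Bool f:=((Bool -> a) -> (Bool -> Int)) g:=(Bool -> Bool)

Derivation:
step 1: unify Bool ~ e  [subst: {-} | 2 pending]
  bind e := Bool
step 2: unify ((Bool -> a) -> (Bool -> Int)) ~ f  [subst: {e:=Bool} | 1 pending]
  bind f := ((Bool -> a) -> (Bool -> Int))
step 3: unify (Bool -> Bool) ~ g  [subst: {e:=Bool, f:=((Bool -> a) -> (Bool -> Int))} | 0 pending]
  bind g := (Bool -> Bool)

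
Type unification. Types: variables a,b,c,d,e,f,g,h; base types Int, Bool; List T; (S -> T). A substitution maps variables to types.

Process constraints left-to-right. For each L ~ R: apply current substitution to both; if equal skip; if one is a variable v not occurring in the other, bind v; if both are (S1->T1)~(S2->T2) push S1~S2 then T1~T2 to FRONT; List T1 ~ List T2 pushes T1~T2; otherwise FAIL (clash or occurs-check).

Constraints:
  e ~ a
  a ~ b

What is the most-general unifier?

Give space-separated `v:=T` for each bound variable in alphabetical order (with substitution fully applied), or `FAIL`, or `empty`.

step 1: unify e ~ a  [subst: {-} | 1 pending]
  bind e := a
step 2: unify a ~ b  [subst: {e:=a} | 0 pending]
  bind a := b

Answer: a:=b e:=b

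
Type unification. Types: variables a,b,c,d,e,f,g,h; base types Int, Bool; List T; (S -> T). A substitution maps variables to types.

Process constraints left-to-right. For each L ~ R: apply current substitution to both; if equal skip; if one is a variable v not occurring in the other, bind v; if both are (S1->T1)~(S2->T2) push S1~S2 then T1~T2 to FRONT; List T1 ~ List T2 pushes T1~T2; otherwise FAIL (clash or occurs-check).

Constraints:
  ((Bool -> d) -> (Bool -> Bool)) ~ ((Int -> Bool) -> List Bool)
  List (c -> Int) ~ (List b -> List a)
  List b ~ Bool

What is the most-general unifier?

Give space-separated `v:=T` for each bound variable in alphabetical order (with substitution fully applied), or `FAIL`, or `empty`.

Answer: FAIL

Derivation:
step 1: unify ((Bool -> d) -> (Bool -> Bool)) ~ ((Int -> Bool) -> List Bool)  [subst: {-} | 2 pending]
  -> decompose arrow: push (Bool -> d)~(Int -> Bool), (Bool -> Bool)~List Bool
step 2: unify (Bool -> d) ~ (Int -> Bool)  [subst: {-} | 3 pending]
  -> decompose arrow: push Bool~Int, d~Bool
step 3: unify Bool ~ Int  [subst: {-} | 4 pending]
  clash: Bool vs Int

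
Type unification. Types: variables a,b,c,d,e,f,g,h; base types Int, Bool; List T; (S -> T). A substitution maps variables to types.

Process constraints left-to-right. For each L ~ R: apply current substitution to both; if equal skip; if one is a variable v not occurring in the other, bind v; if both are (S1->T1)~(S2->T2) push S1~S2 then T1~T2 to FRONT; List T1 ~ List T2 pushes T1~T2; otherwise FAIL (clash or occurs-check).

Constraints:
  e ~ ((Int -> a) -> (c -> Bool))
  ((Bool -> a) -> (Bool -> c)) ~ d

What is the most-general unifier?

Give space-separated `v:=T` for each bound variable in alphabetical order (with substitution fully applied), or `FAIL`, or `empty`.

step 1: unify e ~ ((Int -> a) -> (c -> Bool))  [subst: {-} | 1 pending]
  bind e := ((Int -> a) -> (c -> Bool))
step 2: unify ((Bool -> a) -> (Bool -> c)) ~ d  [subst: {e:=((Int -> a) -> (c -> Bool))} | 0 pending]
  bind d := ((Bool -> a) -> (Bool -> c))

Answer: d:=((Bool -> a) -> (Bool -> c)) e:=((Int -> a) -> (c -> Bool))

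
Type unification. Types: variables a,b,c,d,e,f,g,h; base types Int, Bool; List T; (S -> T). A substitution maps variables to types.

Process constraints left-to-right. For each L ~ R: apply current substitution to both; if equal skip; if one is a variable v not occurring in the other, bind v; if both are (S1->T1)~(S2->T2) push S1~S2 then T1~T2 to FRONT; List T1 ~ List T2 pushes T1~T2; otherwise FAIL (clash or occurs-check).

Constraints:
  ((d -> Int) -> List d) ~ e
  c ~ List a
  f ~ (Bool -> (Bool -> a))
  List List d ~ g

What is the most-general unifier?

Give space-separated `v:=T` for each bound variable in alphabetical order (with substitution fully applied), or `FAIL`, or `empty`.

Answer: c:=List a e:=((d -> Int) -> List d) f:=(Bool -> (Bool -> a)) g:=List List d

Derivation:
step 1: unify ((d -> Int) -> List d) ~ e  [subst: {-} | 3 pending]
  bind e := ((d -> Int) -> List d)
step 2: unify c ~ List a  [subst: {e:=((d -> Int) -> List d)} | 2 pending]
  bind c := List a
step 3: unify f ~ (Bool -> (Bool -> a))  [subst: {e:=((d -> Int) -> List d), c:=List a} | 1 pending]
  bind f := (Bool -> (Bool -> a))
step 4: unify List List d ~ g  [subst: {e:=((d -> Int) -> List d), c:=List a, f:=(Bool -> (Bool -> a))} | 0 pending]
  bind g := List List d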